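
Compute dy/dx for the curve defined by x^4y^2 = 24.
Differentiate both sides with respect to x, treating y as y(x). By the chain rule, any term containing y contributes a factor of y' = dy/dx when we differentiate it.

Move every term to one side and write the relation as F(x, y) = 0. Term by term,
  d/dx[x^4y^2] = 2x^4y·y' + 4x^3y^2
  d/dx[-24] = 0

The pieces without y' make up ∂F/∂x and the coefficient of y' is ∂F/∂y:
  ∂F/∂x = 4x^3y^2,
  ∂F/∂y = 2x^4y.

Since d/dx[F] = ∂F/∂x + (∂F/∂y)·y' = 0, solve for y':
  (∂F/∂y)·y' = -∂F/∂x
  dy/dx = -(∂F/∂x)/(∂F/∂y) = -(4x^3y^2)/(2x^4y) = -2y/x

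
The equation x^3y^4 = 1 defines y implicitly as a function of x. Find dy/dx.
Take d/dx of both sides. Since y is implicitly a function of x, the chain rule attaches a y' = dy/dx factor whenever we differentiate through y.

Set F(x, y) = (left side) − (right side), so the curve is F = 0. Differentiating each term of F:
  d/dx[x^3y^4] = 4x^3y^3·y' + 3x^2y^4
  d/dx[-1] = 0

Collecting, the y'-free part is the partial derivative in x and the y' coefficient is the partial derivative in y:
  ∂F/∂x = 3x^2y^4
  ∂F/∂y = 4x^3y^3

so d/dx[F(x, y(x))] = ∂F/∂x + (∂F/∂y)·y' = 0. Rearranging,
  dy/dx = -(∂F/∂x)/(∂F/∂y) = -(3x^2y^4)/(4x^3y^3) = -3y/(4x)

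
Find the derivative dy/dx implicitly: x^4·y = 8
Apply d/dx to both sides, remembering that y depends on x. Each occurrence of y therefore brings in a y' = dy/dx via the chain rule.

With F(x, y) equal to the left-hand side minus the right, differentiate F term by term:
  d/dx[x^4y] = x^4·y' + 4x^3y
  d/dx[-8] = 0
Adding these up, d/dx[F] = 0 becomes
  (4x^3y) + (x^4)·y' = 0,
so isolating y',
  dy/dx = -(4x^3y)/(x^4) = -4y/x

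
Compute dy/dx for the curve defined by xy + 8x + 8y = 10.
Take d/dx of both sides. Since y is implicitly a function of x, the chain rule attaches a y' = dy/dx factor whenever we differentiate through y.

Set F(x, y) = (left side) − (right side), so the curve is F = 0. Differentiating each term of F:
  d/dx[xy] = x·y' + y
  d/dx[8x] = 8
  d/dx[8y] = 8·y'
  d/dx[-10] = 0

Collecting, the y'-free part is the partial derivative in x and the y' coefficient is the partial derivative in y:
  ∂F/∂x = y + 8
  ∂F/∂y = x + 8

so d/dx[F(x, y(x))] = ∂F/∂x + (∂F/∂y)·y' = 0. Rearranging,
  dy/dx = -(∂F/∂x)/(∂F/∂y) = -(y + 8)/(x + 8) = (-y - 8)/(x + 8)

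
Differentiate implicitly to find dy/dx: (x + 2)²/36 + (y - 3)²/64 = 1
Apply d/dx to both sides, remembering that y depends on x. Each occurrence of y therefore brings in a y' = dy/dx via the chain rule.

With F(x, y) equal to the left-hand side minus the right, differentiate F term by term:
  d/dx[(x + 2)^2/36] = x/18 + 1/9
  d/dx[(y - 3)^2/64] = y'(y - 3)/32
  d/dx[-1] = 0
Adding these up, d/dx[F] = 0 becomes
  (x/18 + 1/9) + (y/32 - 3/32)·y' = 0,
so isolating y',
  dy/dx = -(x/18 + 1/9)/(y/32 - 3/32)
        = -((x + 2)/18)/((y - 3)/32) = 16(-x - 2)/(9(y - 3))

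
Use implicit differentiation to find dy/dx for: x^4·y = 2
Take d/dx of both sides. Since y is implicitly a function of x, the chain rule attaches a y' = dy/dx factor whenever we differentiate through y.

Set F(x, y) = (left side) − (right side), so the curve is F = 0. Differentiating each term of F:
  d/dx[x^4y] = x^4·y' + 4x^3y
  d/dx[-2] = 0

Collecting, the y'-free part is the partial derivative in x and the y' coefficient is the partial derivative in y:
  ∂F/∂x = 4x^3y
  ∂F/∂y = x^4

so d/dx[F(x, y(x))] = ∂F/∂x + (∂F/∂y)·y' = 0. Rearranging,
  dy/dx = -(∂F/∂x)/(∂F/∂y) = -(4x^3y)/(x^4) = -4y/x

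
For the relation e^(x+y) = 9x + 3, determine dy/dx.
Differentiate both sides with respect to x, treating y as y(x). By the chain rule, any term containing y contributes a factor of y' = dy/dx when we differentiate it.

Move every term to one side and write the relation as F(x, y) = 0. Term by term,
  d/dx[-9x] = -9
  d/dx[e^(x + y)] = (y' + 1)·e^(x + y)
  d/dx[-3] = 0

The pieces without y' make up ∂F/∂x and the coefficient of y' is ∂F/∂y:
  ∂F/∂x = e^(x + y) - 9,
  ∂F/∂y = e^(x + y).

Since d/dx[F] = ∂F/∂x + (∂F/∂y)·y' = 0, solve for y':
  (∂F/∂y)·y' = -∂F/∂x
  dy/dx = -(∂F/∂x)/(∂F/∂y) = -(e^(x + y) - 9)/(e^(x + y)) = 9e^(-x - y) - 1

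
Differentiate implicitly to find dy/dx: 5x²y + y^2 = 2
Differentiate the relation implicitly: treat y = y(x) and apply the chain rule, so every y-derivative picks up a y' = dy/dx factor.

With everything moved to the left-hand side, differentiate term by term:
  d/dx[5x^2y] = 5x^2·y' + 10xy
  d/dx[y^2] = 2y·y'
  d/dx[-2] = 0

Separating the contributions that come from x directly and those that come through y:
  without y':      10xy
  multiplying y':  5x^2 + 2y

so (10xy) + (5x^2 + 2y)·y' = 0, and therefore
  dy/dx = -(10xy)/(5x^2 + 2y) = -10xy/(5x^2 + 2y)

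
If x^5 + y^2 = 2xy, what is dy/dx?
Take d/dx of both sides. Since y is implicitly a function of x, the chain rule attaches a y' = dy/dx factor whenever we differentiate through y.

Set F(x, y) = (left side) − (right side), so the curve is F = 0. Differentiating each term of F:
  d/dx[x^5] = 5x^4
  d/dx[-2xy] = -2x·y' - 2y
  d/dx[y^2] = 2y·y'

Collecting, the y'-free part is the partial derivative in x and the y' coefficient is the partial derivative in y:
  ∂F/∂x = 5x^4 - 2y
  ∂F/∂y = -2x + 2y

so d/dx[F(x, y(x))] = ∂F/∂x + (∂F/∂y)·y' = 0. Rearranging,
  dy/dx = -(∂F/∂x)/(∂F/∂y) = -(5x^4 - 2y)/(-2x + 2y) = (5x^4/2 - y)/(x - y)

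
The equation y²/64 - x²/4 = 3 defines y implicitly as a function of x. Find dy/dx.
Differentiate both sides with respect to x, treating y as y(x). By the chain rule, any term containing y contributes a factor of y' = dy/dx when we differentiate it.

Move every term to one side and write the relation as F(x, y) = 0. Term by term,
  d/dx[-x^2/4] = -x/2
  d/dx[y^2/64] = y·y'/32
  d/dx[-3] = 0

The pieces without y' make up ∂F/∂x and the coefficient of y' is ∂F/∂y:
  ∂F/∂x = -x/2,
  ∂F/∂y = y/32.

Since d/dx[F] = ∂F/∂x + (∂F/∂y)·y' = 0, solve for y':
  (∂F/∂y)·y' = -∂F/∂x
  dy/dx = -(∂F/∂x)/(∂F/∂y) = -(-x/2)/(y/32) = 16x/y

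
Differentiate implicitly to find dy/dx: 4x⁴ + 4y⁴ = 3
Differentiate both sides with respect to x, treating y as y(x). By the chain rule, any term containing y contributes a factor of y' = dy/dx when we differentiate it.

Move every term to one side and write the relation as F(x, y) = 0. Term by term,
  d/dx[4x^4] = 16x^3
  d/dx[4y^4] = 16y^3·y'
  d/dx[-3] = 0

The pieces without y' make up ∂F/∂x and the coefficient of y' is ∂F/∂y:
  ∂F/∂x = 16x^3,
  ∂F/∂y = 16y^3.

Since d/dx[F] = ∂F/∂x + (∂F/∂y)·y' = 0, solve for y':
  (∂F/∂y)·y' = -∂F/∂x
  dy/dx = -(∂F/∂x)/(∂F/∂y) = -(16x^3)/(16y^3) = -x^3/y^3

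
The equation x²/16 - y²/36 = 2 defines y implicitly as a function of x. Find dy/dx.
Differentiate the relation implicitly: treat y = y(x) and apply the chain rule, so every y-derivative picks up a y' = dy/dx factor.

With everything moved to the left-hand side, differentiate term by term:
  d/dx[x^2/16] = x/8
  d/dx[-y^2/36] = -y·y'/18
  d/dx[-2] = 0

Separating the contributions that come from x directly and those that come through y:
  without y':      x/8
  multiplying y':  -y/18

so (x/8) + (-y/18)·y' = 0, and therefore
  dy/dx = -(x/8)/(-y/18) = 9x/(4y)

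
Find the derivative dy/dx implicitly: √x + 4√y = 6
Take d/dx of both sides. Since y is implicitly a function of x, the chain rule attaches a y' = dy/dx factor whenever we differentiate through y.

Set F(x, y) = (left side) − (right side), so the curve is F = 0. Differentiating each term of F:
  d/dx[√(x)] = 1/(2√(x))
  d/dx[4√(y)] = 2·y'/√(y)
  d/dx[-6] = 0

Collecting, the y'-free part is the partial derivative in x and the y' coefficient is the partial derivative in y:
  ∂F/∂x = 1/(2√(x))
  ∂F/∂y = 2/√(y)

so d/dx[F(x, y(x))] = ∂F/∂x + (∂F/∂y)·y' = 0. Rearranging,
  dy/dx = -(∂F/∂x)/(∂F/∂y) = -(1/(2√(x)))/(2/√(y)) = -√(y)/(4√(x))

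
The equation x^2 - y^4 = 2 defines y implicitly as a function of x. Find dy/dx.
Apply d/dx to both sides, remembering that y depends on x. Each occurrence of y therefore brings in a y' = dy/dx via the chain rule.

With F(x, y) equal to the left-hand side minus the right, differentiate F term by term:
  d/dx[x^2] = 2x
  d/dx[-y^4] = -4y^3·y'
  d/dx[-2] = 0
Adding these up, d/dx[F] = 0 becomes
  (2x) + (-4y^3)·y' = 0,
so isolating y',
  dy/dx = -(2x)/(-4y^3) = x/(2y^3)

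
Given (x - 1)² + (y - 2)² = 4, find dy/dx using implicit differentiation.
Differentiate both sides with respect to x, treating y as y(x). By the chain rule, any term containing y contributes a factor of y' = dy/dx when we differentiate it.

Move every term to one side and write the relation as F(x, y) = 0. Term by term,
  d/dx[(x - 1)^2] = 2x - 2
  d/dx[(y - 2)^2] = 2·y'(y - 2)
  d/dx[-4] = 0

The pieces without y' make up ∂F/∂x and the coefficient of y' is ∂F/∂y:
  ∂F/∂x = 2x - 2,
  ∂F/∂y = 2y - 4.

Since d/dx[F] = ∂F/∂x + (∂F/∂y)·y' = 0, solve for y':
  (∂F/∂y)·y' = -∂F/∂x
  dy/dx = -(∂F/∂x)/(∂F/∂y) = -(2x - 2)/(2y - 4) = (1 - x)/(y - 2)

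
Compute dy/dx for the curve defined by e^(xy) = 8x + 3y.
Apply d/dx to both sides, remembering that y depends on x. Each occurrence of y therefore brings in a y' = dy/dx via the chain rule.

With F(x, y) equal to the left-hand side minus the right, differentiate F term by term:
  d/dx[-8x] = -8
  d/dx[-3y] = -3·y'
  d/dx[e^(xy)] = (x·y' + y)·e^(xy)
Adding these up, d/dx[F] = 0 becomes
  (y·e^(xy) - 8) + (x·e^(xy) - 3)·y' = 0,
so isolating y',
  dy/dx = -(y·e^(xy) - 8)/(x·e^(xy) - 3) = (-y·e^(xy) + 8)/(x·e^(xy) - 3)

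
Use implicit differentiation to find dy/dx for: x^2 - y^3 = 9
Differentiate the relation implicitly: treat y = y(x) and apply the chain rule, so every y-derivative picks up a y' = dy/dx factor.

With everything moved to the left-hand side, differentiate term by term:
  d/dx[x^2] = 2x
  d/dx[-y^3] = -3y^2·y'
  d/dx[-9] = 0

Separating the contributions that come from x directly and those that come through y:
  without y':      2x
  multiplying y':  -3y^2

so (2x) + (-3y^2)·y' = 0, and therefore
  dy/dx = -(2x)/(-3y^2) = 2x/(3y^2)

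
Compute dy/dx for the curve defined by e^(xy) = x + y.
Differentiate the relation implicitly: treat y = y(x) and apply the chain rule, so every y-derivative picks up a y' = dy/dx factor.

With everything moved to the left-hand side, differentiate term by term:
  d/dx[-x] = -1
  d/dx[-y] = -y'
  d/dx[e^(xy)] = (x·y' + y)·e^(xy)

Separating the contributions that come from x directly and those that come through y:
  without y':      y·e^(xy) - 1
  multiplying y':  x·e^(xy) - 1

so (y·e^(xy) - 1) + (x·e^(xy) - 1)·y' = 0, and therefore
  dy/dx = -(y·e^(xy) - 1)/(x·e^(xy) - 1) = (-y·e^(xy) + 1)/(x·e^(xy) - 1)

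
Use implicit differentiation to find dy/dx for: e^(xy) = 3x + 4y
Differentiate both sides with respect to x, treating y as y(x). By the chain rule, any term containing y contributes a factor of y' = dy/dx when we differentiate it.

Move every term to one side and write the relation as F(x, y) = 0. Term by term,
  d/dx[-3x] = -3
  d/dx[-4y] = -4·y'
  d/dx[e^(xy)] = (x·y' + y)·e^(xy)

The pieces without y' make up ∂F/∂x and the coefficient of y' is ∂F/∂y:
  ∂F/∂x = y·e^(xy) - 3,
  ∂F/∂y = x·e^(xy) - 4.

Since d/dx[F] = ∂F/∂x + (∂F/∂y)·y' = 0, solve for y':
  (∂F/∂y)·y' = -∂F/∂x
  dy/dx = -(∂F/∂x)/(∂F/∂y) = -(y·e^(xy) - 3)/(x·e^(xy) - 4) = (-y·e^(xy) + 3)/(x·e^(xy) - 4)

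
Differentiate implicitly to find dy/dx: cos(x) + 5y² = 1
Differentiate both sides with respect to x, treating y as y(x). By the chain rule, any term containing y contributes a factor of y' = dy/dx when we differentiate it.

Move every term to one side and write the relation as F(x, y) = 0. Term by term,
  d/dx[5y^2] = 10y·y'
  d/dx[cos(x)] = -sin(x)
  d/dx[-1] = 0

The pieces without y' make up ∂F/∂x and the coefficient of y' is ∂F/∂y:
  ∂F/∂x = -sin(x),
  ∂F/∂y = 10y.

Since d/dx[F] = ∂F/∂x + (∂F/∂y)·y' = 0, solve for y':
  (∂F/∂y)·y' = -∂F/∂x
  dy/dx = -(∂F/∂x)/(∂F/∂y) = -(-sin(x))/(10y) = sin(x)/(10y)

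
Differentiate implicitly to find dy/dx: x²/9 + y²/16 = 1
Apply d/dx to both sides, remembering that y depends on x. Each occurrence of y therefore brings in a y' = dy/dx via the chain rule.

With F(x, y) equal to the left-hand side minus the right, differentiate F term by term:
  d/dx[x^2/9] = 2x/9
  d/dx[y^2/16] = y·y'/8
  d/dx[-1] = 0
Adding these up, d/dx[F] = 0 becomes
  (2x/9) + (y/8)·y' = 0,
so isolating y',
  dy/dx = -(2x/9)/(y/8) = -16x/(9y)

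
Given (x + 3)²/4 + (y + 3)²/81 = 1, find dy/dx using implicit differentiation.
Take d/dx of both sides. Since y is implicitly a function of x, the chain rule attaches a y' = dy/dx factor whenever we differentiate through y.

Set F(x, y) = (left side) − (right side), so the curve is F = 0. Differentiating each term of F:
  d/dx[(x + 3)^2/4] = x/2 + 3/2
  d/dx[(y + 3)^2/81] = 2·y'(y + 3)/81
  d/dx[-1] = 0

Collecting, the y'-free part is the partial derivative in x and the y' coefficient is the partial derivative in y:
  ∂F/∂x = x/2 + 3/2
  ∂F/∂y = 2y/81 + 2/27

so d/dx[F(x, y(x))] = ∂F/∂x + (∂F/∂y)·y' = 0. Rearranging,
  dy/dx = -(∂F/∂x)/(∂F/∂y) = -(x/2 + 3/2)/(2y/81 + 2/27)
        = -((x + 3)/2)/(2(y + 3)/81) = 81(-x - 3)/(4(y + 3))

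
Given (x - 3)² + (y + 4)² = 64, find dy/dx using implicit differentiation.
Take d/dx of both sides. Since y is implicitly a function of x, the chain rule attaches a y' = dy/dx factor whenever we differentiate through y.

Set F(x, y) = (left side) − (right side), so the curve is F = 0. Differentiating each term of F:
  d/dx[(x - 3)^2] = 2x - 6
  d/dx[(y + 4)^2] = 2·y'(y + 4)
  d/dx[-64] = 0

Collecting, the y'-free part is the partial derivative in x and the y' coefficient is the partial derivative in y:
  ∂F/∂x = 2x - 6
  ∂F/∂y = 2y + 8

so d/dx[F(x, y(x))] = ∂F/∂x + (∂F/∂y)·y' = 0. Rearranging,
  dy/dx = -(∂F/∂x)/(∂F/∂y) = -(2x - 6)/(2y + 8) = (3 - x)/(y + 4)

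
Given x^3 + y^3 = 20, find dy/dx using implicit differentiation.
Differentiate the relation implicitly: treat y = y(x) and apply the chain rule, so every y-derivative picks up a y' = dy/dx factor.

With everything moved to the left-hand side, differentiate term by term:
  d/dx[x^3] = 3x^2
  d/dx[y^3] = 3y^2·y'
  d/dx[-20] = 0

Separating the contributions that come from x directly and those that come through y:
  without y':      3x^2
  multiplying y':  3y^2

so (3x^2) + (3y^2)·y' = 0, and therefore
  dy/dx = -(3x^2)/(3y^2) = -x^2/y^2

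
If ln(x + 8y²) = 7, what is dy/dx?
Apply d/dx to both sides, remembering that y depends on x. Each occurrence of y therefore brings in a y' = dy/dx via the chain rule.

With F(x, y) equal to the left-hand side minus the right, differentiate F term by term:
  d/dx[ln(x + 8y^2)] = (16y·y' + 1)/(x + 8y^2)
  d/dx[-7] = 0
Adding these up, d/dx[F] = 0 becomes
  (1/(x + 8y^2)) + (16y/(x + 8y^2))·y' = 0,
so isolating y',
  dy/dx = -(1/(x + 8y^2))/(16y/(x + 8y^2)) = -1/(16y)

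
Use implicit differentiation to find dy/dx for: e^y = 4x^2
Take d/dx of both sides. Since y is implicitly a function of x, the chain rule attaches a y' = dy/dx factor whenever we differentiate through y.

Set F(x, y) = (left side) − (right side), so the curve is F = 0. Differentiating each term of F:
  d/dx[-4x^2] = -8x
  d/dx[e^(y)] = y'·e^(y)

Collecting, the y'-free part is the partial derivative in x and the y' coefficient is the partial derivative in y:
  ∂F/∂x = -8x
  ∂F/∂y = e^(y)

so d/dx[F(x, y(x))] = ∂F/∂x + (∂F/∂y)·y' = 0. Rearranging,
  dy/dx = -(∂F/∂x)/(∂F/∂y) = -(-8x)/(e^(y)) = 8x·e^(-y)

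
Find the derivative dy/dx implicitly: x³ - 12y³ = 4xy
Apply d/dx to both sides, remembering that y depends on x. Each occurrence of y therefore brings in a y' = dy/dx via the chain rule.

With F(x, y) equal to the left-hand side minus the right, differentiate F term by term:
  d/dx[x^3] = 3x^2
  d/dx[-4xy] = -4x·y' - 4y
  d/dx[-12y^3] = -36y^2·y'
Adding these up, d/dx[F] = 0 becomes
  (3x^2 - 4y) + (-4x - 36y^2)·y' = 0,
so isolating y',
  dy/dx = -(3x^2 - 4y)/(-4x - 36y^2) = (3x^2/4 - y)/(x + 9y^2)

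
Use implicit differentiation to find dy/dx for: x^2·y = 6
Differentiate the relation implicitly: treat y = y(x) and apply the chain rule, so every y-derivative picks up a y' = dy/dx factor.

With everything moved to the left-hand side, differentiate term by term:
  d/dx[x^2y] = x^2·y' + 2xy
  d/dx[-6] = 0

Separating the contributions that come from x directly and those that come through y:
  without y':      2xy
  multiplying y':  x^2

so (2xy) + (x^2)·y' = 0, and therefore
  dy/dx = -(2xy)/(x^2) = -2y/x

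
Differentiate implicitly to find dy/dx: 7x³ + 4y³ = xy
Differentiate the relation implicitly: treat y = y(x) and apply the chain rule, so every y-derivative picks up a y' = dy/dx factor.

With everything moved to the left-hand side, differentiate term by term:
  d/dx[7x^3] = 21x^2
  d/dx[-xy] = -x·y' - y
  d/dx[4y^3] = 12y^2·y'

Separating the contributions that come from x directly and those that come through y:
  without y':      21x^2 - y
  multiplying y':  -x + 12y^2

so (21x^2 - y) + (-x + 12y^2)·y' = 0, and therefore
  dy/dx = -(21x^2 - y)/(-x + 12y^2) = (21x^2 - y)/(x - 12y^2)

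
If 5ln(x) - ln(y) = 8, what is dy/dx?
Differentiate both sides with respect to x, treating y as y(x). By the chain rule, any term containing y contributes a factor of y' = dy/dx when we differentiate it.

Move every term to one side and write the relation as F(x, y) = 0. Term by term,
  d/dx[5ln(x)] = 5/x
  d/dx[-ln(y)] = -y'/y
  d/dx[-8] = 0

The pieces without y' make up ∂F/∂x and the coefficient of y' is ∂F/∂y:
  ∂F/∂x = 5/x,
  ∂F/∂y = -1/y.

Since d/dx[F] = ∂F/∂x + (∂F/∂y)·y' = 0, solve for y':
  (∂F/∂y)·y' = -∂F/∂x
  dy/dx = -(∂F/∂x)/(∂F/∂y) = -(5/x)/(-1/y) = 5y/x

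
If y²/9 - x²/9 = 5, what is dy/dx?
Take d/dx of both sides. Since y is implicitly a function of x, the chain rule attaches a y' = dy/dx factor whenever we differentiate through y.

Set F(x, y) = (left side) − (right side), so the curve is F = 0. Differentiating each term of F:
  d/dx[-x^2/9] = -2x/9
  d/dx[y^2/9] = 2y·y'/9
  d/dx[-5] = 0

Collecting, the y'-free part is the partial derivative in x and the y' coefficient is the partial derivative in y:
  ∂F/∂x = -2x/9
  ∂F/∂y = 2y/9

so d/dx[F(x, y(x))] = ∂F/∂x + (∂F/∂y)·y' = 0. Rearranging,
  dy/dx = -(∂F/∂x)/(∂F/∂y) = -(-2x/9)/(2y/9) = x/y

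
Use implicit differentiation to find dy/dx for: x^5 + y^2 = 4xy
Differentiate both sides with respect to x, treating y as y(x). By the chain rule, any term containing y contributes a factor of y' = dy/dx when we differentiate it.

Move every term to one side and write the relation as F(x, y) = 0. Term by term,
  d/dx[x^5] = 5x^4
  d/dx[-4xy] = -4x·y' - 4y
  d/dx[y^2] = 2y·y'

The pieces without y' make up ∂F/∂x and the coefficient of y' is ∂F/∂y:
  ∂F/∂x = 5x^4 - 4y,
  ∂F/∂y = -4x + 2y.

Since d/dx[F] = ∂F/∂x + (∂F/∂y)·y' = 0, solve for y':
  (∂F/∂y)·y' = -∂F/∂x
  dy/dx = -(∂F/∂x)/(∂F/∂y) = -(5x^4 - 4y)/(-4x + 2y) = (5x^4 - 4y)/(2(2x - y))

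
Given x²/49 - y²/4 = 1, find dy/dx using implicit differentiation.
Differentiate the relation implicitly: treat y = y(x) and apply the chain rule, so every y-derivative picks up a y' = dy/dx factor.

With everything moved to the left-hand side, differentiate term by term:
  d/dx[x^2/49] = 2x/49
  d/dx[-y^2/4] = -y·y'/2
  d/dx[-1] = 0

Separating the contributions that come from x directly and those that come through y:
  without y':      2x/49
  multiplying y':  -y/2

so (2x/49) + (-y/2)·y' = 0, and therefore
  dy/dx = -(2x/49)/(-y/2) = 4x/(49y)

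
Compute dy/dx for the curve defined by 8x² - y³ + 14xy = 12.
Take d/dx of both sides. Since y is implicitly a function of x, the chain rule attaches a y' = dy/dx factor whenever we differentiate through y.

Set F(x, y) = (left side) − (right side), so the curve is F = 0. Differentiating each term of F:
  d/dx[8x^2] = 16x
  d/dx[14xy] = 14x·y' + 14y
  d/dx[-y^3] = -3y^2·y'
  d/dx[-12] = 0

Collecting, the y'-free part is the partial derivative in x and the y' coefficient is the partial derivative in y:
  ∂F/∂x = 16x + 14y
  ∂F/∂y = 14x - 3y^2

so d/dx[F(x, y(x))] = ∂F/∂x + (∂F/∂y)·y' = 0. Rearranging,
  dy/dx = -(∂F/∂x)/(∂F/∂y) = -(16x + 14y)/(14x - 3y^2) = 2(-8x - 7y)/(14x - 3y^2)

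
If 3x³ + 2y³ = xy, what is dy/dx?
Differentiate the relation implicitly: treat y = y(x) and apply the chain rule, so every y-derivative picks up a y' = dy/dx factor.

With everything moved to the left-hand side, differentiate term by term:
  d/dx[3x^3] = 9x^2
  d/dx[-xy] = -x·y' - y
  d/dx[2y^3] = 6y^2·y'

Separating the contributions that come from x directly and those that come through y:
  without y':      9x^2 - y
  multiplying y':  -x + 6y^2

so (9x^2 - y) + (-x + 6y^2)·y' = 0, and therefore
  dy/dx = -(9x^2 - y)/(-x + 6y^2) = (9x^2 - y)/(x - 6y^2)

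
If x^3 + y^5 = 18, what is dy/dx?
Take d/dx of both sides. Since y is implicitly a function of x, the chain rule attaches a y' = dy/dx factor whenever we differentiate through y.

Set F(x, y) = (left side) − (right side), so the curve is F = 0. Differentiating each term of F:
  d/dx[x^3] = 3x^2
  d/dx[y^5] = 5y^4·y'
  d/dx[-18] = 0

Collecting, the y'-free part is the partial derivative in x and the y' coefficient is the partial derivative in y:
  ∂F/∂x = 3x^2
  ∂F/∂y = 5y^4

so d/dx[F(x, y(x))] = ∂F/∂x + (∂F/∂y)·y' = 0. Rearranging,
  dy/dx = -(∂F/∂x)/(∂F/∂y) = -(3x^2)/(5y^4) = -3x^2/(5y^4)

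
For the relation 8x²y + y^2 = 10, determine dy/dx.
Take d/dx of both sides. Since y is implicitly a function of x, the chain rule attaches a y' = dy/dx factor whenever we differentiate through y.

Set F(x, y) = (left side) − (right side), so the curve is F = 0. Differentiating each term of F:
  d/dx[8x^2y] = 8x^2·y' + 16xy
  d/dx[y^2] = 2y·y'
  d/dx[-10] = 0

Collecting, the y'-free part is the partial derivative in x and the y' coefficient is the partial derivative in y:
  ∂F/∂x = 16xy
  ∂F/∂y = 8x^2 + 2y

so d/dx[F(x, y(x))] = ∂F/∂x + (∂F/∂y)·y' = 0. Rearranging,
  dy/dx = -(∂F/∂x)/(∂F/∂y) = -(16xy)/(8x^2 + 2y) = -8xy/(4x^2 + y)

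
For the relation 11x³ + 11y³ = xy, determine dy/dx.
Differentiate both sides with respect to x, treating y as y(x). By the chain rule, any term containing y contributes a factor of y' = dy/dx when we differentiate it.

Move every term to one side and write the relation as F(x, y) = 0. Term by term,
  d/dx[11x^3] = 33x^2
  d/dx[-xy] = -x·y' - y
  d/dx[11y^3] = 33y^2·y'

The pieces without y' make up ∂F/∂x and the coefficient of y' is ∂F/∂y:
  ∂F/∂x = 33x^2 - y,
  ∂F/∂y = -x + 33y^2.

Since d/dx[F] = ∂F/∂x + (∂F/∂y)·y' = 0, solve for y':
  (∂F/∂y)·y' = -∂F/∂x
  dy/dx = -(∂F/∂x)/(∂F/∂y) = -(33x^2 - y)/(-x + 33y^2) = (33x^2 - y)/(x - 33y^2)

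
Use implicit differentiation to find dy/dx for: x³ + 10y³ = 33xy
Differentiate the relation implicitly: treat y = y(x) and apply the chain rule, so every y-derivative picks up a y' = dy/dx factor.

With everything moved to the left-hand side, differentiate term by term:
  d/dx[x^3] = 3x^2
  d/dx[-33xy] = -33x·y' - 33y
  d/dx[10y^3] = 30y^2·y'

Separating the contributions that come from x directly and those that come through y:
  without y':      3x^2 - 33y
  multiplying y':  -33x + 30y^2

so (3x^2 - 33y) + (-33x + 30y^2)·y' = 0, and therefore
  dy/dx = -(3x^2 - 33y)/(-33x + 30y^2) = (x^2 - 11y)/(11x - 10y^2)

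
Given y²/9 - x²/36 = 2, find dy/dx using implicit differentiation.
Take d/dx of both sides. Since y is implicitly a function of x, the chain rule attaches a y' = dy/dx factor whenever we differentiate through y.

Set F(x, y) = (left side) − (right side), so the curve is F = 0. Differentiating each term of F:
  d/dx[-x^2/36] = -x/18
  d/dx[y^2/9] = 2y·y'/9
  d/dx[-2] = 0

Collecting, the y'-free part is the partial derivative in x and the y' coefficient is the partial derivative in y:
  ∂F/∂x = -x/18
  ∂F/∂y = 2y/9

so d/dx[F(x, y(x))] = ∂F/∂x + (∂F/∂y)·y' = 0. Rearranging,
  dy/dx = -(∂F/∂x)/(∂F/∂y) = -(-x/18)/(2y/9) = x/(4y)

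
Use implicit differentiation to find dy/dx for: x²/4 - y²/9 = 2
Differentiate the relation implicitly: treat y = y(x) and apply the chain rule, so every y-derivative picks up a y' = dy/dx factor.

With everything moved to the left-hand side, differentiate term by term:
  d/dx[x^2/4] = x/2
  d/dx[-y^2/9] = -2y·y'/9
  d/dx[-2] = 0

Separating the contributions that come from x directly and those that come through y:
  without y':      x/2
  multiplying y':  -2y/9

so (x/2) + (-2y/9)·y' = 0, and therefore
  dy/dx = -(x/2)/(-2y/9) = 9x/(4y)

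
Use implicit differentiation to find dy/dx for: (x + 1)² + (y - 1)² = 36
Differentiate the relation implicitly: treat y = y(x) and apply the chain rule, so every y-derivative picks up a y' = dy/dx factor.

With everything moved to the left-hand side, differentiate term by term:
  d/dx[(x + 1)^2] = 2x + 2
  d/dx[(y - 1)^2] = 2·y'(y - 1)
  d/dx[-36] = 0

Separating the contributions that come from x directly and those that come through y:
  without y':      2x + 2
  multiplying y':  2y - 2

so (2x + 2) + (2y - 2)·y' = 0, and therefore
  dy/dx = -(2x + 2)/(2y - 2) = (-x - 1)/(y - 1)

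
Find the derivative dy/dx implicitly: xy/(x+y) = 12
Take d/dx of both sides. Since y is implicitly a function of x, the chain rule attaches a y' = dy/dx factor whenever we differentiate through y.

Set F(x, y) = (left side) − (right side), so the curve is F = 0. Differentiating each term of F:
  d/dx[xy/(x + y)] = xy(-y' - 1)/(x + y)^2 + x·y'/(x + y) + y/(x + y)
  d/dx[-12] = 0

Collecting, the y'-free part is the partial derivative in x and the y' coefficient is the partial derivative in y:
  ∂F/∂x = -xy/(x + y)^2 + y/(x + y)
  ∂F/∂y = -xy/(x + y)^2 + x/(x + y)

so d/dx[F(x, y(x))] = ∂F/∂x + (∂F/∂y)·y' = 0. Rearranging,
  dy/dx = -(∂F/∂x)/(∂F/∂y) = -(-xy/(x + y)^2 + y/(x + y))/(-xy/(x + y)^2 + x/(x + y))
        = -(y^2/(x + y)^2)/(x^2/(x + y)^2) = -y^2/x^2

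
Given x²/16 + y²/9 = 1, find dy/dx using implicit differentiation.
Apply d/dx to both sides, remembering that y depends on x. Each occurrence of y therefore brings in a y' = dy/dx via the chain rule.

With F(x, y) equal to the left-hand side minus the right, differentiate F term by term:
  d/dx[x^2/16] = x/8
  d/dx[y^2/9] = 2y·y'/9
  d/dx[-1] = 0
Adding these up, d/dx[F] = 0 becomes
  (x/8) + (2y/9)·y' = 0,
so isolating y',
  dy/dx = -(x/8)/(2y/9) = -9x/(16y)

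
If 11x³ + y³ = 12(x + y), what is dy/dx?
Differentiate the relation implicitly: treat y = y(x) and apply the chain rule, so every y-derivative picks up a y' = dy/dx factor.

With everything moved to the left-hand side, differentiate term by term:
  d/dx[11x^3] = 33x^2
  d/dx[-12x] = -12
  d/dx[y^3] = 3y^2·y'
  d/dx[-12y] = -12·y'

Separating the contributions that come from x directly and those that come through y:
  without y':      33x^2 - 12
  multiplying y':  3y^2 - 12

so (33x^2 - 12) + (3y^2 - 12)·y' = 0, and therefore
  dy/dx = -(33x^2 - 12)/(3y^2 - 12) = (4 - 11x^2)/(y^2 - 4)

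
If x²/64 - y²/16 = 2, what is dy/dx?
Differentiate both sides with respect to x, treating y as y(x). By the chain rule, any term containing y contributes a factor of y' = dy/dx when we differentiate it.

Move every term to one side and write the relation as F(x, y) = 0. Term by term,
  d/dx[x^2/64] = x/32
  d/dx[-y^2/16] = -y·y'/8
  d/dx[-2] = 0

The pieces without y' make up ∂F/∂x and the coefficient of y' is ∂F/∂y:
  ∂F/∂x = x/32,
  ∂F/∂y = -y/8.

Since d/dx[F] = ∂F/∂x + (∂F/∂y)·y' = 0, solve for y':
  (∂F/∂y)·y' = -∂F/∂x
  dy/dx = -(∂F/∂x)/(∂F/∂y) = -(x/32)/(-y/8) = x/(4y)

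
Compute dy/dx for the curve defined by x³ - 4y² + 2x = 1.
Take d/dx of both sides. Since y is implicitly a function of x, the chain rule attaches a y' = dy/dx factor whenever we differentiate through y.

Set F(x, y) = (left side) − (right side), so the curve is F = 0. Differentiating each term of F:
  d/dx[x^3] = 3x^2
  d/dx[2x] = 2
  d/dx[-4y^2] = -8y·y'
  d/dx[-1] = 0

Collecting, the y'-free part is the partial derivative in x and the y' coefficient is the partial derivative in y:
  ∂F/∂x = 3x^2 + 2
  ∂F/∂y = -8y

so d/dx[F(x, y(x))] = ∂F/∂x + (∂F/∂y)·y' = 0. Rearranging,
  dy/dx = -(∂F/∂x)/(∂F/∂y) = -(3x^2 + 2)/(-8y) = (3x^2 + 2)/(8y)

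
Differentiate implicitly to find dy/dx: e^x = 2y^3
Differentiate the relation implicitly: treat y = y(x) and apply the chain rule, so every y-derivative picks up a y' = dy/dx factor.

With everything moved to the left-hand side, differentiate term by term:
  d/dx[-2y^3] = -6y^2·y'
  d/dx[e^(x)] = e^(x)

Separating the contributions that come from x directly and those that come through y:
  without y':      e^(x)
  multiplying y':  -6y^2

so (e^(x)) + (-6y^2)·y' = 0, and therefore
  dy/dx = -(e^(x))/(-6y^2) = e^(x)/(6y^2)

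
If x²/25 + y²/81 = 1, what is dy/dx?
Take d/dx of both sides. Since y is implicitly a function of x, the chain rule attaches a y' = dy/dx factor whenever we differentiate through y.

Set F(x, y) = (left side) − (right side), so the curve is F = 0. Differentiating each term of F:
  d/dx[x^2/25] = 2x/25
  d/dx[y^2/81] = 2y·y'/81
  d/dx[-1] = 0

Collecting, the y'-free part is the partial derivative in x and the y' coefficient is the partial derivative in y:
  ∂F/∂x = 2x/25
  ∂F/∂y = 2y/81

so d/dx[F(x, y(x))] = ∂F/∂x + (∂F/∂y)·y' = 0. Rearranging,
  dy/dx = -(∂F/∂x)/(∂F/∂y) = -(2x/25)/(2y/81) = -81x/(25y)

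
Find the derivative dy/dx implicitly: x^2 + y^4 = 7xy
Differentiate the relation implicitly: treat y = y(x) and apply the chain rule, so every y-derivative picks up a y' = dy/dx factor.

With everything moved to the left-hand side, differentiate term by term:
  d/dx[x^2] = 2x
  d/dx[-7xy] = -7x·y' - 7y
  d/dx[y^4] = 4y^3·y'

Separating the contributions that come from x directly and those that come through y:
  without y':      2x - 7y
  multiplying y':  -7x + 4y^3

so (2x - 7y) + (-7x + 4y^3)·y' = 0, and therefore
  dy/dx = -(2x - 7y)/(-7x + 4y^3) = (2x - 7y)/(7x - 4y^3)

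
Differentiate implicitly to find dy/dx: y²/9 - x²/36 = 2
Differentiate the relation implicitly: treat y = y(x) and apply the chain rule, so every y-derivative picks up a y' = dy/dx factor.

With everything moved to the left-hand side, differentiate term by term:
  d/dx[-x^2/36] = -x/18
  d/dx[y^2/9] = 2y·y'/9
  d/dx[-2] = 0

Separating the contributions that come from x directly and those that come through y:
  without y':      -x/18
  multiplying y':  2y/9

so (-x/18) + (2y/9)·y' = 0, and therefore
  dy/dx = -(-x/18)/(2y/9) = x/(4y)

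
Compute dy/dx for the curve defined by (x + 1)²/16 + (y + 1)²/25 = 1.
Differentiate the relation implicitly: treat y = y(x) and apply the chain rule, so every y-derivative picks up a y' = dy/dx factor.

With everything moved to the left-hand side, differentiate term by term:
  d/dx[(x + 1)^2/16] = x/8 + 1/8
  d/dx[(y + 1)^2/25] = 2·y'(y + 1)/25
  d/dx[-1] = 0

Separating the contributions that come from x directly and those that come through y:
  without y':      x/8 + 1/8
  multiplying y':  2y/25 + 2/25

so (x/8 + 1/8) + (2y/25 + 2/25)·y' = 0, and therefore
  dy/dx = -(x/8 + 1/8)/(2y/25 + 2/25)
        = -((x + 1)/8)/(2(y + 1)/25) = 25(-x - 1)/(16(y + 1))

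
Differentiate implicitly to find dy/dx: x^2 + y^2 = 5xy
Take d/dx of both sides. Since y is implicitly a function of x, the chain rule attaches a y' = dy/dx factor whenever we differentiate through y.

Set F(x, y) = (left side) − (right side), so the curve is F = 0. Differentiating each term of F:
  d/dx[x^2] = 2x
  d/dx[-5xy] = -5x·y' - 5y
  d/dx[y^2] = 2y·y'

Collecting, the y'-free part is the partial derivative in x and the y' coefficient is the partial derivative in y:
  ∂F/∂x = 2x - 5y
  ∂F/∂y = -5x + 2y

so d/dx[F(x, y(x))] = ∂F/∂x + (∂F/∂y)·y' = 0. Rearranging,
  dy/dx = -(∂F/∂x)/(∂F/∂y) = -(2x - 5y)/(-5x + 2y) = (2x - 5y)/(5x - 2y)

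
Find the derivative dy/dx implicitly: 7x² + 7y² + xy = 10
Differentiate both sides with respect to x, treating y as y(x). By the chain rule, any term containing y contributes a factor of y' = dy/dx when we differentiate it.

Move every term to one side and write the relation as F(x, y) = 0. Term by term,
  d/dx[7x^2] = 14x
  d/dx[xy] = x·y' + y
  d/dx[7y^2] = 14y·y'
  d/dx[-10] = 0

The pieces without y' make up ∂F/∂x and the coefficient of y' is ∂F/∂y:
  ∂F/∂x = 14x + y,
  ∂F/∂y = x + 14y.

Since d/dx[F] = ∂F/∂x + (∂F/∂y)·y' = 0, solve for y':
  (∂F/∂y)·y' = -∂F/∂x
  dy/dx = -(∂F/∂x)/(∂F/∂y) = -(14x + y)/(x + 14y) = (-14x - y)/(x + 14y)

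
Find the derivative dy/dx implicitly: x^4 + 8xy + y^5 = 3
Differentiate the relation implicitly: treat y = y(x) and apply the chain rule, so every y-derivative picks up a y' = dy/dx factor.

With everything moved to the left-hand side, differentiate term by term:
  d/dx[x^4] = 4x^3
  d/dx[8xy] = 8x·y' + 8y
  d/dx[y^5] = 5y^4·y'
  d/dx[-3] = 0

Separating the contributions that come from x directly and those that come through y:
  without y':      4x^3 + 8y
  multiplying y':  8x + 5y^4

so (4x^3 + 8y) + (8x + 5y^4)·y' = 0, and therefore
  dy/dx = -(4x^3 + 8y)/(8x + 5y^4) = 4(-x^3 - 2y)/(8x + 5y^4)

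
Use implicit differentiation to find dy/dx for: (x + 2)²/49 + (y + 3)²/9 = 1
Differentiate the relation implicitly: treat y = y(x) and apply the chain rule, so every y-derivative picks up a y' = dy/dx factor.

With everything moved to the left-hand side, differentiate term by term:
  d/dx[(x + 2)^2/49] = 2x/49 + 4/49
  d/dx[(y + 3)^2/9] = 2·y'(y + 3)/9
  d/dx[-1] = 0

Separating the contributions that come from x directly and those that come through y:
  without y':      2x/49 + 4/49
  multiplying y':  2y/9 + 2/3

so (2x/49 + 4/49) + (2y/9 + 2/3)·y' = 0, and therefore
  dy/dx = -(2x/49 + 4/49)/(2y/9 + 2/3)
        = -(2(x + 2)/49)/(2(y + 3)/9) = 9(-x - 2)/(49(y + 3))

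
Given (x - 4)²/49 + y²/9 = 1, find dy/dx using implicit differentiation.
Differentiate both sides with respect to x, treating y as y(x). By the chain rule, any term containing y contributes a factor of y' = dy/dx when we differentiate it.

Move every term to one side and write the relation as F(x, y) = 0. Term by term,
  d/dx[y^2/9] = 2y·y'/9
  d/dx[(x - 4)^2/49] = 2x/49 - 8/49
  d/dx[-1] = 0

The pieces without y' make up ∂F/∂x and the coefficient of y' is ∂F/∂y:
  ∂F/∂x = 2x/49 - 8/49,
  ∂F/∂y = 2y/9.

Since d/dx[F] = ∂F/∂x + (∂F/∂y)·y' = 0, solve for y':
  (∂F/∂y)·y' = -∂F/∂x
  dy/dx = -(∂F/∂x)/(∂F/∂y) = -(2x/49 - 8/49)/(2y/9)
        = -(2(x - 4)/49)/(2y/9) = 9(4 - x)/(49y)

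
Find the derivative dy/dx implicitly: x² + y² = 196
Differentiate the relation implicitly: treat y = y(x) and apply the chain rule, so every y-derivative picks up a y' = dy/dx factor.

With everything moved to the left-hand side, differentiate term by term:
  d/dx[x^2] = 2x
  d/dx[y^2] = 2y·y'
  d/dx[-196] = 0

Separating the contributions that come from x directly and those that come through y:
  without y':      2x
  multiplying y':  2y

so (2x) + (2y)·y' = 0, and therefore
  dy/dx = -(2x)/(2y) = -x/y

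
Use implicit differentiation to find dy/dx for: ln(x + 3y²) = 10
Apply d/dx to both sides, remembering that y depends on x. Each occurrence of y therefore brings in a y' = dy/dx via the chain rule.

With F(x, y) equal to the left-hand side minus the right, differentiate F term by term:
  d/dx[ln(x + 3y^2)] = (6y·y' + 1)/(x + 3y^2)
  d/dx[-10] = 0
Adding these up, d/dx[F] = 0 becomes
  (1/(x + 3y^2)) + (6y/(x + 3y^2))·y' = 0,
so isolating y',
  dy/dx = -(1/(x + 3y^2))/(6y/(x + 3y^2)) = -1/(6y)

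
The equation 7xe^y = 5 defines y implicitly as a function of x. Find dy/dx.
Apply d/dx to both sides, remembering that y depends on x. Each occurrence of y therefore brings in a y' = dy/dx via the chain rule.

With F(x, y) equal to the left-hand side minus the right, differentiate F term by term:
  d/dx[7x·e^(y)] = 7x·y'·e^(y) + 7e^(y)
  d/dx[-5] = 0
Adding these up, d/dx[F] = 0 becomes
  (7e^(y)) + (7x·e^(y))·y' = 0,
so isolating y',
  dy/dx = -(7e^(y))/(7x·e^(y)) = -1/x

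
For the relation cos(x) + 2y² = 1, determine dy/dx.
Differentiate both sides with respect to x, treating y as y(x). By the chain rule, any term containing y contributes a factor of y' = dy/dx when we differentiate it.

Move every term to one side and write the relation as F(x, y) = 0. Term by term,
  d/dx[2y^2] = 4y·y'
  d/dx[cos(x)] = -sin(x)
  d/dx[-1] = 0

The pieces without y' make up ∂F/∂x and the coefficient of y' is ∂F/∂y:
  ∂F/∂x = -sin(x),
  ∂F/∂y = 4y.

Since d/dx[F] = ∂F/∂x + (∂F/∂y)·y' = 0, solve for y':
  (∂F/∂y)·y' = -∂F/∂x
  dy/dx = -(∂F/∂x)/(∂F/∂y) = -(-sin(x))/(4y) = sin(x)/(4y)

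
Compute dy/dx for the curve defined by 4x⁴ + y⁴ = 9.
Take d/dx of both sides. Since y is implicitly a function of x, the chain rule attaches a y' = dy/dx factor whenever we differentiate through y.

Set F(x, y) = (left side) − (right side), so the curve is F = 0. Differentiating each term of F:
  d/dx[4x^4] = 16x^3
  d/dx[y^4] = 4y^3·y'
  d/dx[-9] = 0

Collecting, the y'-free part is the partial derivative in x and the y' coefficient is the partial derivative in y:
  ∂F/∂x = 16x^3
  ∂F/∂y = 4y^3

so d/dx[F(x, y(x))] = ∂F/∂x + (∂F/∂y)·y' = 0. Rearranging,
  dy/dx = -(∂F/∂x)/(∂F/∂y) = -(16x^3)/(4y^3) = -4x^3/y^3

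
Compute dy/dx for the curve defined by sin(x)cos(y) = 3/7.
Differentiate the relation implicitly: treat y = y(x) and apply the chain rule, so every y-derivative picks up a y' = dy/dx factor.

With everything moved to the left-hand side, differentiate term by term:
  d/dx[sin(x)·cos(y)] = -y'·sin(x)·sin(y) + cos(x)·cos(y)
  d/dx[-3/7] = 0

Separating the contributions that come from x directly and those that come through y:
  without y':      cos(x)·cos(y)
  multiplying y':  -sin(x)·sin(y)

so (cos(x)·cos(y)) + (-sin(x)·sin(y))·y' = 0, and therefore
  dy/dx = -(cos(x)·cos(y))/(-sin(x)·sin(y)) = 1/(tan(x)·tan(y))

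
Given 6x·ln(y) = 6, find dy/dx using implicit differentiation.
Differentiate the relation implicitly: treat y = y(x) and apply the chain rule, so every y-derivative picks up a y' = dy/dx factor.

With everything moved to the left-hand side, differentiate term by term:
  d/dx[6x·ln(y)] = 6x·y'/y + 6ln(y)
  d/dx[-6] = 0

Separating the contributions that come from x directly and those that come through y:
  without y':      6ln(y)
  multiplying y':  6x/y

so (6ln(y)) + (6x/y)·y' = 0, and therefore
  dy/dx = -(6ln(y))/(6x/y) = -y·ln(y)/x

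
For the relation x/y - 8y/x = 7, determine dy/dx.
Take d/dx of both sides. Since y is implicitly a function of x, the chain rule attaches a y' = dy/dx factor whenever we differentiate through y.

Set F(x, y) = (left side) − (right side), so the curve is F = 0. Differentiating each term of F:
  d/dx[x/y] = -x·y'/y^2 + 1/y
  d/dx[-8y/x] = -8·y'/x + 8y/x^2
  d/dx[-7] = 0

Collecting, the y'-free part is the partial derivative in x and the y' coefficient is the partial derivative in y:
  ∂F/∂x = 1/y + 8y/x^2
  ∂F/∂y = -x/y^2 - 8/x

so d/dx[F(x, y(x))] = ∂F/∂x + (∂F/∂y)·y' = 0. Rearranging,
  dy/dx = -(∂F/∂x)/(∂F/∂y) = -(1/y + 8y/x^2)/(-x/y^2 - 8/x)
        = -((x^2 + 8y^2)/(x^2y))/(-(x^2 + 8y^2)/(xy^2)) = y/x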